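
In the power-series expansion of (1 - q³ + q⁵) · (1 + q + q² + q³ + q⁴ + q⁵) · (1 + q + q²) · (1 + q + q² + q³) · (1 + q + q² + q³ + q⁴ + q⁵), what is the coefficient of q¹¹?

24

(1 - q³ + q⁵) has coefficients 1,0,0,-1,0,1 for degrees 0…5.
(1 + q + q² + q³ + q⁴ + q⁵) has coefficients 1,1,1,1,1,1,0,0,0,0,0,0 for degrees 0…11.
Multiplying by (1 + q + q²) gives running coefficients 1,2,3,3,3,3,2,1,0,0,0,0 for degrees 0…11.
Multiplying by (1 + q + q² + q³) gives running coefficients 1,3,6,9,11,12,11,9,6,3,1,0 for degrees 0…11.
Finally multiplying by (1 + q + q² + q³ + q⁴ + q⁵), the product of all factors after the first has coefficients 1,4,10,19,30,42,52,58,58,52,42,30 for degrees 0…11.
[q¹¹] = 1·30 − 1·58 + 1·52 = 24.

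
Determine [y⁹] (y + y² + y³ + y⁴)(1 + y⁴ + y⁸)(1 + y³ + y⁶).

3

(y + y² + y³ + y⁴) has coefficients 0,1,1,1,1 for degrees 0…4.
(1 + y⁴ + y⁸) has coefficients 1,0,0,0,1,0,0,0,1,0 for degrees 0…9.
Finally multiplying by (1 + y³ + y⁶), the product of all factors after the first has coefficients 1,0,0,1,1,0,1,1,1,0 for degrees 0…9.
[y⁹] = 1·1 + 1·1 + 1·1 + 1·0 = 3.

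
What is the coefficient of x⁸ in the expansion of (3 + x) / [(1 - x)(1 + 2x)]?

428

The denominator gives the recurrence a_n = −a_(n−1) + 2a_(n−2) for n ≥ 2; the numerator fixes a_0 = 3, a_1 = -2.
Iterating: 3, -2, 8, -12, 28, -52, 108, -212, 428, so a_8 = 428.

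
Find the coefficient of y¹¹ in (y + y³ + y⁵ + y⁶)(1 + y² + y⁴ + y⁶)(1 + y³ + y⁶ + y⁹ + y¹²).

5

(y + y³ + y⁵ + y⁶) has coefficients 0,1,0,1,0,1,1 for degrees 0…6.
(1 + y² + y⁴ + y⁶) has coefficients 1,0,1,0,1,0,1,0,0,0,0,0 for degrees 0…11.
Finally multiplying by (1 + y³ + y⁶ + y⁹ + y¹²), the product of all factors after the first has coefficients 1,0,1,1,1,1,2,1,1,2,1,1 for degrees 0…11.
[y¹¹] = 1·1 + 1·1 + 1·2 + 1·1 = 5.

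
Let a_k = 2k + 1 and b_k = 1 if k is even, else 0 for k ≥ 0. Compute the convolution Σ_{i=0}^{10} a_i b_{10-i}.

This is [x^10] in the product of the two ordinary generating functions.
Σ = 1·1 + 3·0 + 5·1 + 7·0 + 9·1 + 11·0 + 13·1 + 15·0 + 17·1 + 19·0 + 21·1 = 66.

66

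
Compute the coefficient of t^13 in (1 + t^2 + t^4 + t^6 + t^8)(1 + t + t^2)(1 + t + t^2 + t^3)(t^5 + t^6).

12

(1 + t^2 + t^4 + t^6 + t^8) has coefficients 1,0,1,0,1,0,1,0,1 for degrees 0…8.
(1 + t + t^2) has coefficients 1,1,1,0,0,0,0,0,0,0,0,0,0,0 for degrees 0…13.
Multiplying by (1 + t + t^2 + t^3) gives running coefficients 1,2,3,3,2,1,0,0,0,0,0,0,0,0 for degrees 0…13.
Finally multiplying by (t^5 + t^6), the product of all factors after the first has coefficients 0,0,0,0,0,1,3,5,6,5,3,1,0,0 for degrees 0…13.
[t^13] = 1·0 + 1·1 + 1·5 + 1·5 + 1·1 = 12.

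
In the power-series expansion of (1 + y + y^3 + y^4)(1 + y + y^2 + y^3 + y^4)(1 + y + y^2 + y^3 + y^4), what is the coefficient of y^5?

(1 + y + y^3 + y^4) has coefficients 1,1,0,1,1 for degrees 0…4.
(1 + y + y^2 + y^3 + y^4) has coefficients 1,1,1,1,1,0 for degrees 0…5.
Finally multiplying by (1 + y + y^2 + y^3 + y^4), the product of all factors after the first has coefficients 1,2,3,4,5,4 for degrees 0…5.
[y^5] = 1·4 + 1·5 + 1·3 + 1·2 = 14.

14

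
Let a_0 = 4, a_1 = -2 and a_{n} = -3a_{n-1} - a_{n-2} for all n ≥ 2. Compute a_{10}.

3194

The ordinary generating function has denominator 1 + 3y + y^2.
Iterating the recurrence: a_0,…,a_{10} = 4, -2, 2, -4, 10, -26, 68, -178, 466, -1220, 3194.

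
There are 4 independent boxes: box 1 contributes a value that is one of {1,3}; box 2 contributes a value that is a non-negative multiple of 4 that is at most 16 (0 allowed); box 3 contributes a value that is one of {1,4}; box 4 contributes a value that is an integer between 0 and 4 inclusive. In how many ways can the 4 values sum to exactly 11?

5

The generating function for the choices is (q + q^3)·(1 + q^4 + q^8 + q^12 + q^16)·(q + q^4)·(1 + q + q^2 + q^3 + q^4); the count is [q^11].
(q + q^3) has coefficients 0,1,0,1 for degrees 0…3.
(1 + q^4 + q^8 + q^12 + q^16) has coefficients 1,0,0,0,1,0,0,0,1,0,0,0 for degrees 0…11.
Multiplying by (q + q^4) gives running coefficients 0,1,0,0,1,1,0,0,1,1,0,0 for degrees 0…11.
Finally multiplying by (1 + q + q^2 + q^3 + q^4), the product of all factors after the first has coefficients 0,1,1,1,2,3,2,2,3,3,2,2 for degrees 0…11.
[q^11] = 1·2 + 1·3 = 5.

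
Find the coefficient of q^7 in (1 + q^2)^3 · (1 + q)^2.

2

(1 + q^2)^3 has coefficients 1,0,3,0,3,0,1 for degrees 0…6.
(1 + q)^2 has coefficients 1,2,1,0,0,0,0,0 for degrees 0…7.
[q^7] = 1·0 + 3·0 + 3·0 + 1·2 = 2.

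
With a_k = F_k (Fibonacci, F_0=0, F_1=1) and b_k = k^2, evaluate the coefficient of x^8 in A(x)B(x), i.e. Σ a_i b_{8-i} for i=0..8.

273

The convolution is the x^8 coefficient of A(x)B(x).
Σ = 0·64 + 1·49 + 1·36 + 2·25 + 3·16 + 5·9 + 8·4 + 13·1 + 21·0 = 273.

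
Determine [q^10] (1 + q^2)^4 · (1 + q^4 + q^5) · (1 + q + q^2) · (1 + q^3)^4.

139

(1 + q^2)^4 has coefficients 1,0,4,0,6,0,4,0,1 for degrees 0…8.
(1 + q^4 + q^5) has coefficients 1,0,0,0,1,1,0,0,0,0,0 for degrees 0…10.
Multiplying by (1 + q + q^2) gives running coefficients 1,1,1,0,1,2,2,1,0,0,0 for degrees 0…10.
Finally multiplying by (1 + q^3)^4, the product of all factors after the first has coefficients 1,1,1,4,5,6,8,11,14,12,14 for degrees 0…10.
[q^10] = 1·14 + 4·14 + 6·8 + 4·5 + 1·1 = 139.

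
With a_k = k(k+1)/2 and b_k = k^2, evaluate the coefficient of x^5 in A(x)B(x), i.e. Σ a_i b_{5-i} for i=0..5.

77

Write out a_i and b_{5-i} for i = 0,…,5 and sum the products.
Σ = 0·25 + 1·16 + 3·9 + 6·4 + 10·1 + 15·0 = 77.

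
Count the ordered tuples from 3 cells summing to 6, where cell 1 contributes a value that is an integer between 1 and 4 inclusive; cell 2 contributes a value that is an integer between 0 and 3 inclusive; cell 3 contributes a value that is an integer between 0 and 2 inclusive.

9

The generating function for the choices is (z + z² + z³ + z⁴)·(1 + z + z² + z³)·(1 + z + z²); the count is [z⁶].
(z + z² + z³ + z⁴) has coefficients 0,1,1,1,1 for degrees 0…4.
(1 + z + z² + z³) has coefficients 1,1,1,1,0,0,0 for degrees 0…6.
Finally multiplying by (1 + z + z²), the product of all factors after the first has coefficients 1,2,3,3,2,1,0 for degrees 0…6.
[z⁶] = 1·1 + 1·2 + 1·3 + 1·3 = 9.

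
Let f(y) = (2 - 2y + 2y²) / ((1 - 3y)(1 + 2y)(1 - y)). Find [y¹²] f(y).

Partial fractions give a closed form: a_n = (7/5)·3^n + (14/15)·(-2)^n + (-1/3)·1^n.
At n = 12: a_12 = 747840.

747840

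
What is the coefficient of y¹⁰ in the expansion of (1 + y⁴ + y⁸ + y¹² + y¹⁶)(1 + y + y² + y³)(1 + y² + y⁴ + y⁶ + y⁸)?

5

(1 + y⁴ + y⁸ + y¹² + y¹⁶) has coefficients 1,0,0,0,1,0,0,0,1,0,0 for degrees 0…10.
(1 + y + y² + y³) has coefficients 1,1,1,1,0,0,0,0,0,0,0 for degrees 0…10.
Finally multiplying by (1 + y² + y⁴ + y⁶ + y⁸), the product of all factors after the first has coefficients 1,1,2,2,2,2,2,2,2,2,1 for degrees 0…10.
[y¹⁰] = 1·1 + 1·2 + 1·2 = 5.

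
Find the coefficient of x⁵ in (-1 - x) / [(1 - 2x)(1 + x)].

-32

Partial fractions give a closed form: a_n = (-1)·2^n.
At n = 5: a_5 = -32.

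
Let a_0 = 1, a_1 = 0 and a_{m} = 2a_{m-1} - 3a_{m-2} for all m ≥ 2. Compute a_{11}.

66

The ordinary generating function has denominator 1 - 2t + 3t^2.
Iterating the recurrence: a_0,…,a_{11} = 1, 0, -3, -6, -3, 12, 33, 30, -39, -168, -219, 66.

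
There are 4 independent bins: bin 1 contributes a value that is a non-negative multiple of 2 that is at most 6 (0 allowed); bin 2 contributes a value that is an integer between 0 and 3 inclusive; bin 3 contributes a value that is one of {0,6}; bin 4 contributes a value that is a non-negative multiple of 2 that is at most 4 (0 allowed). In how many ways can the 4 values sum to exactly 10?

The generating function for the choices is (1 + y² + y⁴ + y⁶)·(1 + y + y² + y³)·(1 + y⁶)·(1 + y² + y⁴); the count is [y¹⁰].
(1 + y² + y⁴ + y⁶) has coefficients 1,0,1,0,1,0,1 for degrees 0…6.
(1 + y + y² + y³) has coefficients 1,1,1,1,0,0,0,0,0,0,0 for degrees 0…10.
Multiplying by (1 + y⁶) gives running coefficients 1,1,1,1,0,0,1,1,1,1,0 for degrees 0…10.
Finally multiplying by (1 + y² + y⁴), the product of all factors after the first has coefficients 1,1,2,2,2,2,2,2,2,2,2 for degrees 0…10.
[y¹⁰] = 1·2 + 1·2 + 1·2 + 1·2 = 8.

8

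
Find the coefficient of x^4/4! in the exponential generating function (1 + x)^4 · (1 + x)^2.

360

The EGF product rule gives c_4 = Σ_{k_1+k_2=4} C(4; k_1,k_2) · ∏ g_i(k_i), where (1+x)^4 gives the falling factorial (4)_k; (1+x)^2 gives the falling factorial (2)_k.
g_1(k) for k = 0…4: 1, 4, 12, 24, 24.
g_2(k) for k = 0…4: 1, 2, 2, 0, 0.
c_4 = Σ_k C(4,k)·g_1(k)·g_2(4−k) = 6·12·2 + 4·24·2 + 1·24·1 = 144 + 192 + 24 = 360.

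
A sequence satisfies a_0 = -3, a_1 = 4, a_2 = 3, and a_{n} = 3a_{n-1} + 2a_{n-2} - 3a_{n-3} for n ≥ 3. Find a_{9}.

The ordinary generating function has denominator 1 - 3q - 2q^2 + 3q^3.
Iterating the recurrence: a_0,…,a_{9} = -3, 4, 3, 26, 72, 259, 843, 2831, 9402, 31339.

31339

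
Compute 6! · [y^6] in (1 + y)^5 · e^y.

The EGF product rule gives c_6 = Σ_{k_1+k_2=6} C(6; k_1,k_2) · ∏ g_i(k_i), where (1+y)^5 gives the falling factorial (5)_k; e^y gives (1)^k.
g_1(k) for k = 0…6: 1, 5, 20, 60, 120, 120, 0.
g_2(k) for k = 0…6: 1, 1, 1, 1, 1, 1, 1.
c_6 = Σ_k C(6,k)·g_1(k)·g_2(6−k) = 1·1·1 + 6·5·1 + 15·20·1 + 20·60·1 + 15·120·1 + 6·120·1 = 1 + 30 + 300 + 1200 + 1800 + 720 = 4051.

4051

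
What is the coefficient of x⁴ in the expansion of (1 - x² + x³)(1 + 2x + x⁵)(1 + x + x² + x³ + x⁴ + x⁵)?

3

(1 - x² + x³) has coefficients 1,0,-1,1 for degrees 0…3.
(1 + 2x + x⁵) has coefficients 1,2,0,0,0 for degrees 0…4.
Finally multiplying by (1 + x + x² + x³ + x⁴ + x⁵), the product of all factors after the first has coefficients 1,3,3,3,3 for degrees 0…4.
[x⁴] = 1·3 − 1·3 + 1·3 = 3.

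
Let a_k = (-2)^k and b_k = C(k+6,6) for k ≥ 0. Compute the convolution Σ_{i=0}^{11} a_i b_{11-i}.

Write out a_i and b_{11-i} for i = 0,…,11 and sum the products.
Σ = 1·12376 − 2·8008 + 4·5005 − 8·3003 + 16·1716 − 32·924 + 64·462 − 128·210 + 256·84 − 512·28 + 1024·7 − 2048·1 = 5220.

5220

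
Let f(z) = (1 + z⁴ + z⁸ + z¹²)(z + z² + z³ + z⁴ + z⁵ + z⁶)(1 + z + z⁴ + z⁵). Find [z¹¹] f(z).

(1 + z⁴ + z⁸ + z¹²) has coefficients 1,0,0,0,1,0,0,0,1,0,0,0 for degrees 0…11.
(z + z² + z³ + z⁴ + z⁵ + z⁶) has coefficients 0,1,1,1,1,1,1,0,0,0,0,0 for degrees 0…11.
Finally multiplying by (1 + z + z⁴ + z⁵), the product of all factors after the first has coefficients 0,1,2,2,2,3,4,3,2,2,2,1 for degrees 0…11.
[z¹¹] = 1·1 + 1·3 + 1·2 = 6.

6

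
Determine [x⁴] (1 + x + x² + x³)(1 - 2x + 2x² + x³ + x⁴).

(1 + x + x² + x³) has coefficients 1,1,1,1 for degrees 0…3.
(1 - 2x + 2x² + x³ + x⁴) has coefficients 1,-2,2,1,1 for degrees 0…4.
[x⁴] = 1·1 + 1·1 + 1·2 + 1·(-2) = 2.

2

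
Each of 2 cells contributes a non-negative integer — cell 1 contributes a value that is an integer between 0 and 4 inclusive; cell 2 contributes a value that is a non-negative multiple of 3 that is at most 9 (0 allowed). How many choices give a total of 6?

The generating function for the choices is (1 + q + q² + q³ + q⁴)·(1 + q³ + q⁶ + q⁹); the count is [q⁶].
(1 + q + q² + q³ + q⁴) has coefficients 1,1,1,1,1 for degrees 0…4.
(1 + q³ + q⁶ + q⁹) has coefficients 1,0,0,1,0,0,1 for degrees 0…6.
[q⁶] = 1·1 + 1·0 + 1·0 + 1·1 + 1·0 = 2.

2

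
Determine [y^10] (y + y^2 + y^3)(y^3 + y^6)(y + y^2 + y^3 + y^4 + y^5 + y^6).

(y + y^2 + y^3) has coefficients 0,1,1,1 for degrees 0…3.
(y^3 + y^6) has coefficients 0,0,0,1,0,0,1,0,0,0,0 for degrees 0…10.
Finally multiplying by (y + y^2 + y^3 + y^4 + y^5 + y^6), the product of all factors after the first has coefficients 0,0,0,0,1,1,1,2,2,2,1 for degrees 0…10.
[y^10] = 1·2 + 1·2 + 1·2 = 6.

6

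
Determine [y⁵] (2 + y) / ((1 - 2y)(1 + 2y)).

The denominator gives the recurrence a_n = 4a_(n−2) for n ≥ 3; the numerator fixes a_0 = 2, a_1 = 1, a_2 = 8.
Iterating: 2, 1, 8, 4, 32, 16, so a_5 = 16.

16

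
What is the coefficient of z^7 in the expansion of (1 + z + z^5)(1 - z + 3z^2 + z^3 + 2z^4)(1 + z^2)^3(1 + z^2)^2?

58

(1 + z + z^5) has coefficients 1,1,0,0,0,1 for degrees 0…5.
(1 - z + 3z^2 + z^3 + 2z^4) has coefficients 1,-1,3,1,2,0,0,0 for degrees 0…7.
Multiplying by (1 + z^2)^3 gives running coefficients 1,-1,6,-2,14,0,16,2 for degrees 0…7.
Finally multiplying by (1 + z^2)^2, the product of all factors after the first has coefficients 1,-1,8,-4,27,-5,50,0 for degrees 0…7.
[z^7] = 1·0 + 1·50 + 1·8 = 58.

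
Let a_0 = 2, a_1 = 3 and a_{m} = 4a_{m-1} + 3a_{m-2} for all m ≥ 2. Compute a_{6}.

8154

The ordinary generating function has denominator 1 - 4x - 3x^2.
Iterating the recurrence: a_0,…,a_{6} = 2, 3, 18, 81, 378, 1755, 8154.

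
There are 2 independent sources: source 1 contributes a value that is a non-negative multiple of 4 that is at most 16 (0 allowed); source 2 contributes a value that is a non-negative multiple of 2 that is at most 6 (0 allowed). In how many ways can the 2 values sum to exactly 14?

The generating function for the choices is (1 + x^4 + x^8 + x^12 + x^16)·(1 + x^2 + x^4 + x^6); the count is [x^14].
(1 + x^4 + x^8 + x^12 + x^16) has coefficients 1,0,0,0,1,0,0,0,1,0,0,0,1,0,0 for degrees 0…14.
(1 + x^2 + x^4 + x^6) has coefficients 1,0,1,0,1,0,1,0,0,0,0,0,0,0,0 for degrees 0…14.
[x^14] = 1·0 + 1·0 + 1·1 + 1·1 = 2.

2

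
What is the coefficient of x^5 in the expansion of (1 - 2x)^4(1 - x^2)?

(1 - 2x)^4 has coefficients 1,-8,24,-32,16 for degrees 0…4.
(1 - x^2) has coefficients 1,0,-1,0,0,0 for degrees 0…5.
[x^5] = 1·0 − 8·0 + 24·0 − 32·(-1) + 16·0 = 32.

32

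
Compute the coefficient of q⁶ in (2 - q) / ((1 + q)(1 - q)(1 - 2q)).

128

Partial fractions give a closed form: a_n = (1/2)·(-1)^n + (-1/2)·1^n + (2)·2^n.
At n = 6: a_6 = 128.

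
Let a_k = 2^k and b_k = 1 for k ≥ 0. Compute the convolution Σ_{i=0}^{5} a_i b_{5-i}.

63

The convolution is the x^5 coefficient of A(x)B(x).
Σ = 1·1 + 2·1 + 4·1 + 8·1 + 16·1 + 32·1 = 63.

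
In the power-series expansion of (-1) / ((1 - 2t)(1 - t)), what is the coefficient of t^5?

-63

Partial fractions give a closed form: a_n = (-2)·2^n + (1)·1^n.
At n = 5: a_5 = -63.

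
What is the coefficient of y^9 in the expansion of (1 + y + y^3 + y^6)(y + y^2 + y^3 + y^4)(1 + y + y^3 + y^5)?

6

(1 + y + y^3 + y^6) has coefficients 1,1,0,1,0,0,1 for degrees 0…6.
(y + y^2 + y^3 + y^4) has coefficients 0,1,1,1,1,0,0,0,0,0 for degrees 0…9.
Finally multiplying by (1 + y + y^3 + y^5), the product of all factors after the first has coefficients 0,1,2,2,3,2,2,2,1,1 for degrees 0…9.
[y^9] = 1·1 + 1·1 + 1·2 + 1·2 = 6.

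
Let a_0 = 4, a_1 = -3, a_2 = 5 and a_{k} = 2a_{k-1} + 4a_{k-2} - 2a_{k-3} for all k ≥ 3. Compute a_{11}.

-17048

The ordinary generating function has denominator 1 - 2z - 4z^2 + 2z^3.
Iterating the recurrence: a_0,…,a_{11} = 4, -3, 5, -10, 6, -38, -32, -228, -508, -1864, -5304, -17048.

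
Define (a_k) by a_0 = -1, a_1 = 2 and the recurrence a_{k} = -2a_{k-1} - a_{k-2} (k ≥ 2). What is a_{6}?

-7

The ordinary generating function has denominator 1 + 2z + z^2.
Iterating the recurrence: a_0,…,a_{6} = -1, 2, -3, 4, -5, 6, -7.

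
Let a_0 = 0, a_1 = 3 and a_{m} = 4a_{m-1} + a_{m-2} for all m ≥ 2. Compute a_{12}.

The ordinary generating function has denominator 1 - 4t - t^2.
Iterating the recurrence: a_0,…,a_{12} = 0, 3, 12, 51, 216, 915, 3876, 16419, 69552, 294627, 1248060, 5286867, 22395528.

22395528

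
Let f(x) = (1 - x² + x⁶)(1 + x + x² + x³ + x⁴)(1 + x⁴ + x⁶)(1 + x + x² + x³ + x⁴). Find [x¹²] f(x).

(1 - x² + x⁶) has coefficients 1,0,-1,0,0,0,1 for degrees 0…6.
(1 + x + x² + x³ + x⁴) has coefficients 1,1,1,1,1,0,0,0,0,0,0,0,0 for degrees 0…12.
Multiplying by (1 + x⁴ + x⁶) gives running coefficients 1,1,1,1,2,1,2,2,2,1,1,0,0 for degrees 0…12.
Finally multiplying by (1 + x + x² + x³ + x⁴), the product of all factors after the first has coefficients 1,2,3,4,6,6,7,8,9,8,8,6,4 for degrees 0…12.
[x¹²] = 1·4 − 1·8 + 1·7 = 3.

3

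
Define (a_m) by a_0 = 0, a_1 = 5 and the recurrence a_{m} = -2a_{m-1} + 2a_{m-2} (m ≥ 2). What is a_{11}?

The ordinary generating function has denominator 1 + 2z - 2z^2.
Iterating the recurrence: a_0,…,a_{11} = 0, 5, -10, 30, -80, 220, -600, 1640, -4480, 12240, -33440, 91360.

91360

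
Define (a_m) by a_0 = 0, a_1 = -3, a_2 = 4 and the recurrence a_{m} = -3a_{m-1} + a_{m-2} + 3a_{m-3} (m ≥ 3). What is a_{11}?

The ordinary generating function has denominator 1 + 3y - y^2 - 3y^3.
Iterating the recurrence: a_0,…,a_{11} = 0, -3, 4, -15, 40, -123, 364, -1095, 3280, -9843, 29524, -88575.

-88575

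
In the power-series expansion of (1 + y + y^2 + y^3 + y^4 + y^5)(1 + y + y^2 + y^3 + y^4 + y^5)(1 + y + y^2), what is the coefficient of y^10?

6

(1 + y + y^2 + y^3 + y^4 + y^5) has coefficients 1,1,1,1,1,1 for degrees 0…5.
(1 + y + y^2 + y^3 + y^4 + y^5) has coefficients 1,1,1,1,1,1,0,0,0,0,0 for degrees 0…10.
Finally multiplying by (1 + y + y^2), the product of all factors after the first has coefficients 1,2,3,3,3,3,2,1,0,0,0 for degrees 0…10.
[y^10] = 1·0 + 1·0 + 1·0 + 1·1 + 1·2 + 1·3 = 6.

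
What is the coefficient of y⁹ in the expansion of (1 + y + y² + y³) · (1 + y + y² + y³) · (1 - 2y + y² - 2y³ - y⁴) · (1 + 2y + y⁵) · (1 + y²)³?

(1 + y + y² + y³) has coefficients 1,1,1,1 for degrees 0…3.
(1 + y + y² + y³) has coefficients 1,1,1,1,0,0,0,0,0,0 for degrees 0…9.
Multiplying by (1 - 2y + y² - 2y³ - y⁴) gives running coefficients 1,-1,0,-2,-4,-2,-3,-1,0,0 for degrees 0…9.
Multiplying by (1 + 2y + y⁵) gives running coefficients 1,1,-2,-2,-8,-9,-8,-7,-4,-4 for degrees 0…9.
Finally multiplying by (1 + y²)³, the product of all factors after the first has coefficients 1,1,1,1,-11,-12,-37,-39,-54,-54 for degrees 0…9.
[y⁹] = 1·(-54) + 1·(-54) + 1·(-39) + 1·(-37) = -184.

-184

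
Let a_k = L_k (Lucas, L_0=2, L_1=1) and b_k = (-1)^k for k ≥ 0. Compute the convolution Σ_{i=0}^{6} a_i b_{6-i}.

14

Write out a_i and b_{6-i} for i = 0,…,6 and sum the products.
Σ = 2·1 + 1·(-1) + 3·1 + 4·(-1) + 7·1 + 11·(-1) + 18·1 = 14.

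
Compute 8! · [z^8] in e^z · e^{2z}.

6561

The EGF product rule gives c_8 = Σ_{k_1+k_2=8} C(8; k_1,k_2) · ∏ g_i(k_i), where e^z gives (1)^k; e^{2z} gives (2)^k.
g_1(k) for k = 0…8: 1, 1, 1, 1, 1, 1, 1, 1, 1.
g_2(k) for k = 0…8: 1, 2, 4, 8, 16, 32, 64, 128, 256.
c_8 = Σ_k C(8,k)·g_1(k)·g_2(8−k) = 1·1·256 + 8·1·128 + 28·1·64 + 56·1·32 + 70·1·16 + 56·1·8 + 28·1·4 + 8·1·2 + 1·1·1 = 256 + 1024 + 1792 + 1792 + 1120 + 448 + 112 + 16 + 1 = 6561.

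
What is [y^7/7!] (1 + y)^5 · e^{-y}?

The EGF product rule gives c_7 = Σ_{k_1+k_2=7} C(7; k_1,k_2) · ∏ g_i(k_i), where (1+y)^5 gives the falling factorial (5)_k; e^{-y} gives (-1)^k.
g_1(k) for k = 0…7: 1, 5, 20, 60, 120, 120, 0, 0.
g_2(k) for k = 0…7: 1, -1, 1, -1, 1, -1, 1, -1.
c_7 = Σ_k C(7,k)·g_1(k)·g_2(7−k) = 1·1·(-1) + 7·5·1 + 21·20·(-1) + 35·60·1 + 35·120·(-1) + 21·120·1 = −1 + 35 − 420 + 2100 − 4200 + 2520 = 34.

34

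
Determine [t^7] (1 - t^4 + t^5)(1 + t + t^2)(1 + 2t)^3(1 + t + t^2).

(1 - t^4 + t^5) has coefficients 1,0,0,0,-1,1 for degrees 0…5.
(1 + t + t^2) has coefficients 1,1,1,0,0,0,0,0 for degrees 0…7.
Multiplying by (1 + 2t)^3 gives running coefficients 1,7,19,26,20,8,0,0 for degrees 0…7.
Finally multiplying by (1 + t + t^2), the product of all factors after the first has coefficients 1,8,27,52,65,54,28,8 for degrees 0…7.
[t^7] = 1·8 − 1·52 + 1·27 = -17.

-17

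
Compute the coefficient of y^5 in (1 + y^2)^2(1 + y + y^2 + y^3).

3

(1 + y^2)^2 has coefficients 1,0,2,0,1 for degrees 0…4.
(1 + y + y^2 + y^3) has coefficients 1,1,1,1,0,0 for degrees 0…5.
[y^5] = 1·0 + 2·1 + 1·1 = 3.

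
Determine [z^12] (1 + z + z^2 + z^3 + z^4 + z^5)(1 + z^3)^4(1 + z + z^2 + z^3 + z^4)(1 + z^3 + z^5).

125

(1 + z + z^2 + z^3 + z^4 + z^5) has coefficients 1,1,1,1,1,1 for degrees 0…5.
(1 + z^3)^4 has coefficients 1,0,0,4,0,0,6,0,0,4,0,0,1 for degrees 0…12.
Multiplying by (1 + z + z^2 + z^3 + z^4) gives running coefficients 1,1,1,5,5,4,10,10,6,10,10,4,5 for degrees 0…12.
Finally multiplying by (1 + z^3 + z^5), the product of all factors after the first has coefficients 1,1,1,6,6,6,16,16,15,25,24,20,25 for degrees 0…12.
[z^12] = 1·25 + 1·20 + 1·24 + 1·25 + 1·15 + 1·16 = 125.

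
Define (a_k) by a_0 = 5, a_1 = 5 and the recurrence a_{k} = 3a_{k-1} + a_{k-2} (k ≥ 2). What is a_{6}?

2345

The ordinary generating function has denominator 1 - 3y - y^2.
Iterating the recurrence: a_0,…,a_{6} = 5, 5, 20, 65, 215, 710, 2345.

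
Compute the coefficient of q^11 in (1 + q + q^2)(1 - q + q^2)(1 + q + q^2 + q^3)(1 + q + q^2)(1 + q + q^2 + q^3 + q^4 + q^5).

(1 + q + q^2) has coefficients 1,1,1 for degrees 0…2.
(1 - q + q^2) has coefficients 1,-1,1,0,0,0,0,0,0,0,0,0 for degrees 0…11.
Multiplying by (1 + q + q^2 + q^3) gives running coefficients 1,0,1,1,0,1,0,0,0,0,0,0 for degrees 0…11.
Multiplying by (1 + q + q^2) gives running coefficients 1,1,2,2,2,2,1,1,0,0,0,0 for degrees 0…11.
Finally multiplying by (1 + q + q^2 + q^3 + q^4 + q^5), the product of all factors after the first has coefficients 1,2,4,6,8,10,10,10,8,6,4,2 for degrees 0…11.
[q^11] = 1·2 + 1·4 + 1·6 = 12.

12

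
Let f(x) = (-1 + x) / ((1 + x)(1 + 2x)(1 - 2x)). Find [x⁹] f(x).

Partial fractions give a closed form: a_n = (2/3)·(-1)^n + (-3/2)·(-2)^n + (-1/6)·2^n.
At n = 9: a_9 = 682.

682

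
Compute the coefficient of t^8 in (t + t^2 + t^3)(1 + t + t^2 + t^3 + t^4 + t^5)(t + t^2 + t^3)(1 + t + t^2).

26

(t + t^2 + t^3) has coefficients 0,1,1,1 for degrees 0…3.
(1 + t + t^2 + t^3 + t^4 + t^5) has coefficients 1,1,1,1,1,1,0,0,0 for degrees 0…8.
Multiplying by (t + t^2 + t^3) gives running coefficients 0,1,2,3,3,3,3,2,1 for degrees 0…8.
Finally multiplying by (1 + t + t^2), the product of all factors after the first has coefficients 0,1,3,6,8,9,9,8,6 for degrees 0…8.
[t^8] = 1·8 + 1·9 + 1·9 = 26.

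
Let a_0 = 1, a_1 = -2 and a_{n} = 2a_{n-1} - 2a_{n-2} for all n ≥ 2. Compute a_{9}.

-32

The ordinary generating function has denominator 1 - 2x + 2x^2.
Iterating the recurrence: a_0,…,a_{9} = 1, -2, -6, -8, -4, 8, 24, 32, 16, -32.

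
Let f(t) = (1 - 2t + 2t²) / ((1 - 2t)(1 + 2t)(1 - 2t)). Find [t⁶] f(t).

The denominator gives the recurrence a_n = 2a_(n−1) + 4a_(n−2) − 8a_(n−3) for n ≥ 3; the numerator fixes a_0 = 1, a_1 = 0, a_2 = 6.
Iterating: 1, 0, 6, 4, 32, 32, 160, so a_6 = 160.

160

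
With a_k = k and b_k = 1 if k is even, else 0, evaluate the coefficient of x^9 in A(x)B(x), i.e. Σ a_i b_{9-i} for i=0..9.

The convolution is the t^9 coefficient of A(t)B(t).
Σ = 0·0 + 1·1 + 2·0 + 3·1 + 4·0 + 5·1 + 6·0 + 7·1 + 8·0 + 9·1 = 25.

25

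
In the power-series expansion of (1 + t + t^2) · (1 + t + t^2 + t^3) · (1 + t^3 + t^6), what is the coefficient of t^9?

(1 + t + t^2) has coefficients 1,1,1 for degrees 0…2.
(1 + t + t^2 + t^3) has coefficients 1,1,1,1,0,0,0,0,0,0 for degrees 0…9.
Finally multiplying by (1 + t^3 + t^6), the product of all factors after the first has coefficients 1,1,1,2,1,1,2,1,1,1 for degrees 0…9.
[t^9] = 1·1 + 1·1 + 1·1 = 3.

3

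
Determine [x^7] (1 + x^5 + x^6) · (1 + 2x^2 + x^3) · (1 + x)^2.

(1 + x^5 + x^6) has coefficients 1,0,0,0,0,1,1 for degrees 0…6.
(1 + 2x^2 + x^3) has coefficients 1,0,2,1,0,0,0,0 for degrees 0…7.
Finally multiplying by (1 + x)^2, the product of all factors after the first has coefficients 1,2,3,5,4,1,0,0 for degrees 0…7.
[x^7] = 1·0 + 1·3 + 1·2 = 5.

5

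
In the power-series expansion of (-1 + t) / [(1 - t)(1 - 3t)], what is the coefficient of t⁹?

Partial fractions give a closed form: a_n = (-1)·3^n.
At n = 9: a_9 = -19683.

-19683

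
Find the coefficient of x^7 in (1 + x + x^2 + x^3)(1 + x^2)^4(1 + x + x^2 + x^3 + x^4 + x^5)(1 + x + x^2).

123

(1 + x + x^2 + x^3) has coefficients 1,1,1,1 for degrees 0…3.
(1 + x^2)^4 has coefficients 1,0,4,0,6,0,4,0 for degrees 0…7.
Multiplying by (1 + x + x^2 + x^3 + x^4 + x^5) gives running coefficients 1,1,5,5,11,11,14,14 for degrees 0…7.
Finally multiplying by (1 + x + x^2), the product of all factors after the first has coefficients 1,2,7,11,21,27,36,39 for degrees 0…7.
[x^7] = 1·39 + 1·36 + 1·27 + 1·21 = 123.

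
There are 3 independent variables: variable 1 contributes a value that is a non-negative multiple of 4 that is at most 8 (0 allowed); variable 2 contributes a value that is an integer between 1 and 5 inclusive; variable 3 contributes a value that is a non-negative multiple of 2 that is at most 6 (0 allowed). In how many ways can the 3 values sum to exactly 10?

The generating function for the choices is (1 + y^4 + y^8)·(y + y^2 + y^3 + y^4 + y^5)·(1 + y^2 + y^4 + y^6); the count is [y^10].
(1 + y^4 + y^8) has coefficients 1,0,0,0,1,0,0,0,1 for degrees 0…8.
(y + y^2 + y^3 + y^4 + y^5) has coefficients 0,1,1,1,1,1,0,0,0,0,0 for degrees 0…10.
Finally multiplying by (1 + y^2 + y^4 + y^6), the product of all factors after the first has coefficients 0,1,1,2,2,3,2,3,2,2,1 for degrees 0…10.
[y^10] = 1·1 + 1·2 + 1·1 = 4.

4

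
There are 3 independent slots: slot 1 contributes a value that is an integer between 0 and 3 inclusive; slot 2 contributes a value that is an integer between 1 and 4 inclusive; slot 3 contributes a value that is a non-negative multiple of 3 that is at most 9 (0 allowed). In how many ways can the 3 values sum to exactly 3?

3

The generating function for the choices is (1 + x + x^2 + x^3)·(x + x^2 + x^3 + x^4)·(1 + x^3 + x^6 + x^9); the count is [x^3].
(1 + x + x^2 + x^3) has coefficients 1,1,1,1 for degrees 0…3.
(x + x^2 + x^3 + x^4) has coefficients 0,1,1,1 for degrees 0…3.
Finally multiplying by (1 + x^3 + x^6 + x^9), the product of all factors after the first has coefficients 0,1,1,1 for degrees 0…3.
[x^3] = 1·1 + 1·1 + 1·1 + 1·0 = 3.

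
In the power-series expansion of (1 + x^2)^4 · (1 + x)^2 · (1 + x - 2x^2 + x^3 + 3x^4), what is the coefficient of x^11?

26

(1 + x^2)^4 has coefficients 1,0,4,0,6,0,4,0,1 for degrees 0…8.
(1 + x)^2 has coefficients 1,2,1,0,0,0,0,0,0,0,0,0 for degrees 0…11.
Finally multiplying by (1 + x - 2x^2 + x^3 + 3x^4), the product of all factors after the first has coefficients 1,3,1,-2,3,7,3,0,0,0,0,0 for degrees 0…11.
[x^11] = 1·0 + 4·0 + 6·0 + 4·7 + 1·(-2) = 26.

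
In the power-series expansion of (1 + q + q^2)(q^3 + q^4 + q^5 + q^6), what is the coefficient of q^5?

(1 + q + q^2) has coefficients 1,1,1 for degrees 0…2.
(q^3 + q^4 + q^5 + q^6) has coefficients 0,0,0,1,1,1 for degrees 0…5.
[q^5] = 1·1 + 1·1 + 1·1 = 3.

3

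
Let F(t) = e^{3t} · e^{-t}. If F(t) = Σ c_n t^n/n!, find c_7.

The EGF product rule gives c_7 = Σ_{k_1+k_2=7} C(7; k_1,k_2) · ∏ g_i(k_i), where e^{3t} gives (3)^k; e^{-t} gives (-1)^k.
g_1(k) for k = 0…7: 1, 3, 9, 27, 81, 243, 729, 2187.
g_2(k) for k = 0…7: 1, -1, 1, -1, 1, -1, 1, -1.
c_7 = Σ_k C(7,k)·g_1(k)·g_2(7−k) = 1·1·(-1) + 7·3·1 + 21·9·(-1) + 35·27·1 + 35·81·(-1) + 21·243·1 + 7·729·(-1) + 1·2187·1 = −1 + 21 − 189 + 945 − 2835 + 5103 − 5103 + 2187 = 128.

128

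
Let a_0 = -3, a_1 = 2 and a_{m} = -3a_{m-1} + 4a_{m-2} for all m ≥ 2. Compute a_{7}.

The ordinary generating function has denominator 1 + 3z - 4z^2.
Iterating the recurrence: a_0,…,a_{7} = -3, 2, -18, 62, -258, 1022, -4098, 16382.

16382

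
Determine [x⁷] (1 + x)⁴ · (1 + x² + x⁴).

(1 + x)⁴ has coefficients 1,4,6,4,1 for degrees 0…4.
(1 + x² + x⁴) has coefficients 1,0,1,0,1,0,0,0 for degrees 0…7.
[x⁷] = 1·0 + 4·0 + 6·0 + 4·1 + 1·0 = 4.

4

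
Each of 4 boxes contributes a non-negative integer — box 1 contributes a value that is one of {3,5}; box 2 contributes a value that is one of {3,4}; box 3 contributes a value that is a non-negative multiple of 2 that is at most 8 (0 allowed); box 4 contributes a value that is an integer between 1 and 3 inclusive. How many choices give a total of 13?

6

The generating function for the choices is (t^3 + t^5)·(t^3 + t^4)·(1 + t^2 + t^4 + t^6 + t^8)·(t + t^2 + t^3); the count is [t^13].
(t^3 + t^5) has coefficients 0,0,0,1,0,1 for degrees 0…5.
(t^3 + t^4) has coefficients 0,0,0,1,1,0,0,0,0,0,0,0,0,0 for degrees 0…13.
Multiplying by (1 + t^2 + t^4 + t^6 + t^8) gives running coefficients 0,0,0,1,1,1,1,1,1,1,1,1,1,0 for degrees 0…13.
Finally multiplying by (t + t^2 + t^3), the product of all factors after the first has coefficients 0,0,0,0,1,2,3,3,3,3,3,3,3,3 for degrees 0…13.
[t^13] = 1·3 + 1·3 = 6.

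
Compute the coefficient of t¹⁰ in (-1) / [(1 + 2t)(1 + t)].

-2047

Partial fractions give a closed form: a_n = (-2)·(-2)^n + (1)·(-1)^n.
At n = 10: a_10 = -2047.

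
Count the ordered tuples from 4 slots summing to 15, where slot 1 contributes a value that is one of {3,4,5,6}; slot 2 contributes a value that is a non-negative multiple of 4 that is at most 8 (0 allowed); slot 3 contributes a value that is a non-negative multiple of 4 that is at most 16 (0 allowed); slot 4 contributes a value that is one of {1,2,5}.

8

The generating function for the choices is (q³ + q⁴ + q⁵ + q⁶)·(1 + q⁴ + q⁸)·(1 + q⁴ + q⁸ + q¹² + q¹⁶)·(q + q² + q⁵); the count is [q¹⁵].
(q³ + q⁴ + q⁵ + q⁶) has coefficients 0,0,0,1,1,1,1 for degrees 0…6.
(1 + q⁴ + q⁸) has coefficients 1,0,0,0,1,0,0,0,1,0,0,0,0,0,0,0 for degrees 0…15.
Multiplying by (1 + q⁴ + q⁸ + q¹² + q¹⁶) gives running coefficients 1,0,0,0,2,0,0,0,3,0,0,0,3,0,0,0 for degrees 0…15.
Finally multiplying by (q + q² + q⁵), the product of all factors after the first has coefficients 0,1,1,0,0,3,2,0,0,5,3,0,0,6,3,0 for degrees 0…15.
[q¹⁵] = 1·0 + 1·0 + 1·3 + 1·5 = 8.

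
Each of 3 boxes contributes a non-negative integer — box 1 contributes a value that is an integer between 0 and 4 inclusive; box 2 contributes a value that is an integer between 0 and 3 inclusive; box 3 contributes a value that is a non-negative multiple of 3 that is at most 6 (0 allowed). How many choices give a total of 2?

3

The generating function for the choices is (1 + t + t^2 + t^3 + t^4)·(1 + t + t^2 + t^3)·(1 + t^3 + t^6); the count is [t^2].
(1 + t + t^2 + t^3 + t^4) has coefficients 1,1,1 for degrees 0…2.
(1 + t + t^2 + t^3) has coefficients 1,1,1 for degrees 0…2.
Finally multiplying by (1 + t^3 + t^6), the product of all factors after the first has coefficients 1,1,1 for degrees 0…2.
[t^2] = 1·1 + 1·1 + 1·1 = 3.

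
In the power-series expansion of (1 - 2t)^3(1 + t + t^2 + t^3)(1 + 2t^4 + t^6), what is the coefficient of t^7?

-7

(1 - 2t)^3 has coefficients 1,-6,12,-8 for degrees 0…3.
(1 + t + t^2 + t^3) has coefficients 1,1,1,1,0,0,0,0 for degrees 0…7.
Finally multiplying by (1 + 2t^4 + t^6), the product of all factors after the first has coefficients 1,1,1,1,2,2,3,3 for degrees 0…7.
[t^7] = 1·3 − 6·3 + 12·2 − 8·2 = -7.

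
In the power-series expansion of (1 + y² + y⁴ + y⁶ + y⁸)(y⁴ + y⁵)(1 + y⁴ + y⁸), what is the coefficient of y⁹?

2

(1 + y² + y⁴ + y⁶ + y⁸) has coefficients 1,0,1,0,1,0,1,0,1 for degrees 0…8.
(y⁴ + y⁵) has coefficients 0,0,0,0,1,1,0,0,0,0 for degrees 0…9.
Finally multiplying by (1 + y⁴ + y⁸), the product of all factors after the first has coefficients 0,0,0,0,1,1,0,0,1,1 for degrees 0…9.
[y⁹] = 1·1 + 1·0 + 1·1 + 1·0 + 1·0 = 2.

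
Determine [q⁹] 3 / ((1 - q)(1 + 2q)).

Partial fractions give a closed form: a_n = (1)·1^n + (2)·(-2)^n.
At n = 9: a_9 = -1023.

-1023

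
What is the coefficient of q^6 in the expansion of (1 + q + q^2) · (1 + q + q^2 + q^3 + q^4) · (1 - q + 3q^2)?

(1 + q + q^2) has coefficients 1,1,1 for degrees 0…2.
(1 + q + q^2 + q^3 + q^4) has coefficients 1,1,1,1,1,0,0 for degrees 0…6.
Finally multiplying by (1 - q + 3q^2), the product of all factors after the first has coefficients 1,0,3,3,3,2,3 for degrees 0…6.
[q^6] = 1·3 + 1·2 + 1·3 = 8.

8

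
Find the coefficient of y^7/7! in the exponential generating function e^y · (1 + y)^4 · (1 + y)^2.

37633

The EGF product rule gives c_7 = Σ_{k_1+k_2+k_3=7} C(7; k_1,k_2,k_3) · ∏ g_i(k_i), where e^y gives (1)^k; (1+y)^4 gives the falling factorial (4)_k; (1+y)^2 gives the falling factorial (2)_k.
g_1(k) for k = 0…7: 1, 1, 1, 1, 1, 1, 1, 1.
g_2(k) for k = 0…7: 1, 4, 12, 24, 24, 0, 0, 0.
g_3(k) for k = 0…7: 1, 2, 2, 0, 0, 0, 0, 0.
First combine the last two factors: h(k) = Σ_j C(k,j)·g_2(j)·g_3(k−j) for k = 0…7: 1, 6, 30, 120, 360, 720, 720, 0.
c_7 = Σ_k C(7,k)·g_1(k)·h(7−k) = 7·1·720 + 21·1·720 + 35·1·360 + 35·1·120 + 21·1·30 + 7·1·6 + 1·1·1 = 5040 + 15120 + 12600 + 4200 + 630 + 42 + 1 = 37633.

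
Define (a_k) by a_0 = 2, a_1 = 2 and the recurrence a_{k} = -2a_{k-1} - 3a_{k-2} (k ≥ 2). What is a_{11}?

-658

The ordinary generating function has denominator 1 + 2q + 3q^2.
Iterating the recurrence: a_0,…,a_{11} = 2, 2, -10, 14, 2, -46, 86, -34, -190, 482, -394, -658.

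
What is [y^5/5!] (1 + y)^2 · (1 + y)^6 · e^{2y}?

42112

The EGF product rule gives c_5 = Σ_{k_1+k_2+k_3=5} C(5; k_1,k_2,k_3) · ∏ g_i(k_i), where (1+y)^2 gives the falling factorial (2)_k; (1+y)^6 gives the falling factorial (6)_k; e^{2y} gives (2)^k.
g_1(k) for k = 0…5: 1, 2, 2, 0, 0, 0.
g_2(k) for k = 0…5: 1, 6, 30, 120, 360, 720.
g_3(k) for k = 0…5: 1, 2, 4, 8, 16, 32.
First combine the last two factors: h(k) = Σ_j C(k,j)·g_2(j)·g_3(k−j) for k = 0…5: 1, 8, 58, 380, 2248, 12032.
c_5 = Σ_k C(5,k)·g_1(k)·h(5−k) = 1·1·12032 + 5·2·2248 + 10·2·380 = 12032 + 22480 + 7600 = 42112.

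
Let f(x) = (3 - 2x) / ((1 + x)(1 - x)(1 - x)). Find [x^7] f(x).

4

The denominator gives the recurrence a_n = a_(n−1) + a_(n−2) − a_(n−3) for n ≥ 3; the numerator fixes a_0 = 3, a_1 = 1, a_2 = 4.
Iterating: 3, 1, 4, 2, 5, 3, 6, 4, so a_7 = 4.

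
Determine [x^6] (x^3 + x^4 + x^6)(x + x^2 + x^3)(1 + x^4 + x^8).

2

(x^3 + x^4 + x^6) has coefficients 0,0,0,1,1,0,1 for degrees 0…6.
(x + x^2 + x^3) has coefficients 0,1,1,1,0,0,0 for degrees 0…6.
Finally multiplying by (1 + x^4 + x^8), the product of all factors after the first has coefficients 0,1,1,1,0,1,1 for degrees 0…6.
[x^6] = 1·1 + 1·1 + 1·0 = 2.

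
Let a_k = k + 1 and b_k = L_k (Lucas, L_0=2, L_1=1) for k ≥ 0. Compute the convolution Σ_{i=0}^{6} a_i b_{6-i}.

Write out a_i and b_{6-i} for i = 0,…,6 and sum the products.
Σ = 1·18 + 2·11 + 3·7 + 4·4 + 5·3 + 6·1 + 7·2 = 112.

112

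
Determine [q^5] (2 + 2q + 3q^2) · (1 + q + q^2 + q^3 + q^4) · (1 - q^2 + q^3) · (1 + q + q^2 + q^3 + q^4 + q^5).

25

(2 + 2q + 3q^2) has coefficients 2,2,3 for degrees 0…2.
(1 + q + q^2 + q^3 + q^4) has coefficients 1,1,1,1,1,0 for degrees 0…5.
Multiplying by (1 - q^2 + q^3) gives running coefficients 1,1,0,1,1,0 for degrees 0…5.
Finally multiplying by (1 + q + q^2 + q^3 + q^4 + q^5), the product of all factors after the first has coefficients 1,2,2,3,4,4 for degrees 0…5.
[q^5] = 2·4 + 2·4 + 3·3 = 25.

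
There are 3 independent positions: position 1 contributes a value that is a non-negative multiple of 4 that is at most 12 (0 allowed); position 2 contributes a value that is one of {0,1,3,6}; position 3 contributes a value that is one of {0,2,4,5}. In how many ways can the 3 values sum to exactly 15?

The generating function for the choices is (1 + y^4 + y^8 + y^12)·(1 + y + y^3 + y^6)·(1 + y^2 + y^4 + y^5); the count is [y^15].
(1 + y^4 + y^8 + y^12) has coefficients 1,0,0,0,1,0,0,0,1,0,0,0,1 for degrees 0…12.
(1 + y + y^3 + y^6) has coefficients 1,1,0,1,0,0,1,0,0,0,0,0,0,0,0,0 for degrees 0…15.
Finally multiplying by (1 + y^2 + y^4 + y^5), the product of all factors after the first has coefficients 1,1,1,2,1,3,2,1,2,0,1,1,0,0,0,0 for degrees 0…15.
[y^15] = 1·0 + 1·1 + 1·1 + 1·2 = 4.

4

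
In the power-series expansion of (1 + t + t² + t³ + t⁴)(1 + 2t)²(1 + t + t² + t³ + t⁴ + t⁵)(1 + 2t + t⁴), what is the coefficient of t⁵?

113

(1 + t + t² + t³ + t⁴) has coefficients 1,1,1,1,1 for degrees 0…4.
(1 + 2t)² has coefficients 1,4,4,0,0,0 for degrees 0…5.
Multiplying by (1 + t + t² + t³ + t⁴ + t⁵) gives running coefficients 1,5,9,9,9,9 for degrees 0…5.
Finally multiplying by (1 + 2t + t⁴), the product of all factors after the first has coefficients 1,7,19,27,28,32 for degrees 0…5.
[t⁵] = 1·32 + 1·28 + 1·27 + 1·19 + 1·7 = 113.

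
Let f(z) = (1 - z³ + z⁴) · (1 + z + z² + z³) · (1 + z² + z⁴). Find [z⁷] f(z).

(1 - z³ + z⁴) has coefficients 1,0,0,-1,1 for degrees 0…4.
(1 + z + z² + z³) has coefficients 1,1,1,1,0,0,0,0 for degrees 0…7.
Finally multiplying by (1 + z² + z⁴), the product of all factors after the first has coefficients 1,1,2,2,2,2,1,1 for degrees 0…7.
[z⁷] = 1·1 − 1·2 + 1·2 = 1.

1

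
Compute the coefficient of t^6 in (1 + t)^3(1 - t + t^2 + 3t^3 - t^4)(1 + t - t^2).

-3

(1 + t)^3 has coefficients 1,3,3,1 for degrees 0…3.
(1 - t + t^2 + 3t^3 - t^4) has coefficients 1,-1,1,3,-1,0,0 for degrees 0…6.
Finally multiplying by (1 + t - t^2), the product of all factors after the first has coefficients 1,0,-1,5,1,-4,1 for degrees 0…6.
[t^6] = 1·1 + 3·(-4) + 3·1 + 1·5 = -3.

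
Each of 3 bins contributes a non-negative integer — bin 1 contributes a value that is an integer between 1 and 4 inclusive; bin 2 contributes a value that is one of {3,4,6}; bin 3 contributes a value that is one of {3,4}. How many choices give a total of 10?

The generating function for the choices is (y + y^2 + y^3 + y^4)·(y^3 + y^4 + y^6)·(y^3 + y^4); the count is [y^10].
(y + y^2 + y^3 + y^4) has coefficients 0,1,1,1,1 for degrees 0…4.
(y^3 + y^4 + y^6) has coefficients 0,0,0,1,1,0,1,0,0,0,0 for degrees 0…10.
Finally multiplying by (y^3 + y^4), the product of all factors after the first has coefficients 0,0,0,0,0,0,1,2,1,1,1 for degrees 0…10.
[y^10] = 1·1 + 1·1 + 1·2 + 1·1 = 5.

5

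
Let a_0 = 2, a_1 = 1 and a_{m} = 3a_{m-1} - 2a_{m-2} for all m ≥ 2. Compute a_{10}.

-1021

The ordinary generating function has denominator 1 - 3x + 2x^2.
Iterating the recurrence: a_0,…,a_{10} = 2, 1, -1, -5, -13, -29, -61, -125, -253, -509, -1021.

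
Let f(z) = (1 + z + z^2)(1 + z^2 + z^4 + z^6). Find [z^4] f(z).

(1 + z + z^2) has coefficients 1,1,1 for degrees 0…2.
(1 + z^2 + z^4 + z^6) has coefficients 1,0,1,0,1 for degrees 0…4.
[z^4] = 1·1 + 1·0 + 1·1 = 2.

2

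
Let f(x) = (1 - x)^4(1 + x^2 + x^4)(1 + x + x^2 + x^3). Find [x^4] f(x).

3

(1 - x)^4 has coefficients 1,-4,6,-4,1 for degrees 0…4.
(1 + x^2 + x^4) has coefficients 1,0,1,0,1 for degrees 0…4.
Finally multiplying by (1 + x + x^2 + x^3), the product of all factors after the first has coefficients 1,1,2,2,2 for degrees 0…4.
[x^4] = 1·2 − 4·2 + 6·2 − 4·1 + 1·1 = 3.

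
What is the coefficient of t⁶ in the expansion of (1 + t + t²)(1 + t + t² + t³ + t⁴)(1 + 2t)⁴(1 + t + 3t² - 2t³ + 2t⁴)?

868

(1 + t + t²) has coefficients 1,1,1 for degrees 0…2.
(1 + t + t² + t³ + t⁴) has coefficients 1,1,1,1,1,0,0 for degrees 0…6.
Multiplying by (1 + 2t)⁴ gives running coefficients 1,9,33,65,81,80,72 for degrees 0…6.
Finally multiplying by (1 + t + 3t² - 2t³ + 2t⁴), the product of all factors after the first has coefficients 1,10,45,123,229,308,331 for degrees 0…6.
[t⁶] = 1·331 + 1·308 + 1·229 = 868.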